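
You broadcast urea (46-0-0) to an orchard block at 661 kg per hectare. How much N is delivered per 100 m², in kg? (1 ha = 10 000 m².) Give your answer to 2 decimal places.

3.04 kg N per hundred sq m

nitrogen per hectare = 661 × 46% = 304.06 kg.
Convert to per 100 m²: 304.06 × 0.01 = 3.0406 kg.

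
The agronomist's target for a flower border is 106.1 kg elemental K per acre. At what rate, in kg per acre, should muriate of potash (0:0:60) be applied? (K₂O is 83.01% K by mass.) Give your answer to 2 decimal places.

As K₂O: 106.1 / 0.8301 = 127.816 kg per acre.
Product per acre = 127.816 / 60% = 213.027 kg.

213.03 kg of product per acre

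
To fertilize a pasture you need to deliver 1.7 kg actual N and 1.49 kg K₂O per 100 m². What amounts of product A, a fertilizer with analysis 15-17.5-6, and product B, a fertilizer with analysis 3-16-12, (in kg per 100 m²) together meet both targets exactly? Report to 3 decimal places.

With a, b = kg per 100 m² of product A and product B:
N: 0.15·a + 0.03·b = 1.7
K₂O: 0.06·a + 0.12·b = 1.49
Eliminate a: (row1) − 0.15/0.06·(row2) → -0.27·b = -2.025, so b = 7.5.
Back-substitute: a = (1.7 − 0.03·7.5) / 0.15 = 9.83333.

9.833 kg product A, 7.500 kg product B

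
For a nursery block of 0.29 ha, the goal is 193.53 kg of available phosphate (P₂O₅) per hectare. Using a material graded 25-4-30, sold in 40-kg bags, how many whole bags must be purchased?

Product per hectare = 193.53 / 4% = 4838.25 kg.
Total product = 4838.25 × 0.29 = 1403.09 kg.
Bags = ⌈1403.09 / 40⌉ = 36.

36 bags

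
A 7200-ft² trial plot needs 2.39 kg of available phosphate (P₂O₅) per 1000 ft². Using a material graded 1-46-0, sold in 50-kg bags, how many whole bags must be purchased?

1 bags

Product per 1000 ft² = 2.39 / 46% = 5.19565 kg.
Total product = 5.19565 × 7200 / 1000 = 37.4087 kg.
Bags = ⌈37.4087 / 50⌉ = 1.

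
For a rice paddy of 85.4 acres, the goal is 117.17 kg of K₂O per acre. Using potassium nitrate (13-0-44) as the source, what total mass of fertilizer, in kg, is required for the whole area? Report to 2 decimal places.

22741.63 kg

Product per acre = 117.17 / 44% = 266.295 kg.
Total product = 266.295 × 85.4 = 22741.632 kg.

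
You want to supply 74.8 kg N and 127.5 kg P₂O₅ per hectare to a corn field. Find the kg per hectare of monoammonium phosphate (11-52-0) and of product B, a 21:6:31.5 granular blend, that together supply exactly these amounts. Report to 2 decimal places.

Per-hectare balance (a = monoammonium phosphate, b = product B):
N: 0.11·a + 0.21·b = 74.8
P₂O₅: 0.52·a + 0.06·b = 127.5
Solving simultaneously: a = 217.222, b = 242.407.

217.22 kg monoammonium phosphate, 242.41 kg product B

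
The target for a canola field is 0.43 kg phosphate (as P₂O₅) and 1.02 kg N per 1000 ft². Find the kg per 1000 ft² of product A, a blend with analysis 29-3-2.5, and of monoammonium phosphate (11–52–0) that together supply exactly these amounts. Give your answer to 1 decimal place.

3.3 kg product A, 0.6 kg monoammonium phosphate

With a, b = kg per 1000 ft² of product A and monoammonium phosphate:
P₂O₅: 0.03·a + 0.52·b = 0.43
N: 0.29·a + 0.11·b = 1.02
Eliminate b: (row1) − 0.52/0.11·(row2) → -1.34091·a = -4.39182, so a = 3.27525.
Then b = (1.02 − 0.29·3.27525) / 0.11 = 0.637966.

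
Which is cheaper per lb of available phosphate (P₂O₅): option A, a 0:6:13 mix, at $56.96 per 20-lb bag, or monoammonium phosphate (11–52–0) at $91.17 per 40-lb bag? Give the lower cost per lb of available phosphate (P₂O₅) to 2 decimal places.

option A: P₂O₅ per bag = 20 × 6% = 1.2 lb; cost = 56.96 / 1.2 = $47.4667/lb P₂O₅.
monoammonium phosphate: P₂O₅ per bag = 40 × 52% = 20.8 lb; cost = 91.17 / 20.8 = $4.3832/lb P₂O₅.
monoammonium phosphate is cheaper.

$4.38 per lb P₂O₅ (monoammonium phosphate)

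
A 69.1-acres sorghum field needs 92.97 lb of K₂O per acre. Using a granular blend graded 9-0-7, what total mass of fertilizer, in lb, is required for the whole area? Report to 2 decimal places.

Product per acre = 92.97 / 7% = 1328.14 lb.
Total product = 1328.14 × 69.1 = 91774.671 lb.

91774.67 lb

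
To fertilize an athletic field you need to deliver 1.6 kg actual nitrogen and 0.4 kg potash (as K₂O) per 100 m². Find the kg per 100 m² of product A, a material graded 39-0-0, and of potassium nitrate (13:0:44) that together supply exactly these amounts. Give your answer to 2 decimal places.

3.80 kg product A, 0.91 kg potassium nitrate

Per-100 m² balance (a = product A, b = potassium nitrate):
N: 0.39·a + 0.13·b = 1.6
K₂O: 0·a + 0.44·b = 0.4
Solving simultaneously: a = 3.79953, b = 0.909091.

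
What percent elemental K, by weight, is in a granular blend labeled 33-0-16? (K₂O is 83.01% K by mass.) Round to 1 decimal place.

13.3% K

%K = 16 × 0.8301 = 13.2816%.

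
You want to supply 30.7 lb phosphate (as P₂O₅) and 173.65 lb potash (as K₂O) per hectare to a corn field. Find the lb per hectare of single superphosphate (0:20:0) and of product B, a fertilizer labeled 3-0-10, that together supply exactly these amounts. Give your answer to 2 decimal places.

Per-hectare balance (a = single superphosphate, b = product B):
P₂O₅: 0.2·a + 0·b = 30.7
K₂O: 0·a + 0.1·b = 173.65
Solving simultaneously: a = 153.5, b = 1736.5.

153.50 lb single superphosphate, 1736.50 lb product B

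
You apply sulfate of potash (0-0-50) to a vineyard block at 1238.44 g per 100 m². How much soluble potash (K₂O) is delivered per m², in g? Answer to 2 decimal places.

K₂O per 100 m² = 1238.44 × 50% = 619.22 g.
Convert to per m²: 619.22 × 0.01 = 6.1922 g.

6.19 g K₂O per sq m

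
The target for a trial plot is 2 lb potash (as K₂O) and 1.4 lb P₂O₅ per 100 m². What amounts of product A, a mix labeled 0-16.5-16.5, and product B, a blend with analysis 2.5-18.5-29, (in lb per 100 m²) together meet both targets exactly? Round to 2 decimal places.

With a, b = lb per 100 m² of product A and product B:
K₂O: 0.165·a + 0.29·b = 2
P₂O₅: 0.165·a + 0.185·b = 1.4
Eliminate a: (row1) − 0.165/0.165·(row2) → 0.105·b = 0.6, so b = 5.71429.
Back-substitute: a = (2 − 0.29·5.71429) / 0.165 = 2.07792.

2.08 lb product A, 5.71 lb product B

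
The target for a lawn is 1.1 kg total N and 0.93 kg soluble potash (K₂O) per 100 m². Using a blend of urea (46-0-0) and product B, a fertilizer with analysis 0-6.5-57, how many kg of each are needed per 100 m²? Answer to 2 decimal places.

Per-100 m² balance (a = urea, b = product B):
N: 0.46·a + 0·b = 1.1
K₂O: 0·a + 0.57·b = 0.93
Solving simultaneously: a = 2.3913, b = 1.63158.

2.39 kg urea, 1.63 kg product B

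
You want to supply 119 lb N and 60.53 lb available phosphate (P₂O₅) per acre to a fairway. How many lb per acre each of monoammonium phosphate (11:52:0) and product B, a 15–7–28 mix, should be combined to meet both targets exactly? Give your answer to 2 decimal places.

10.66 lb monoammonium phosphate, 785.51 lb product B

Per-acre balance (a = monoammonium phosphate, b = product B):
N: 0.11·a + 0.15·b = 119
P₂O₅: 0.52·a + 0.07·b = 60.53
From row1: a = (119 − 0.15·b) / 0.11.
Into row2: 0.52·(119 − 0.15·b)/0.11 + 0.07·b = 60.53 → b = 785.5149, a = 10.6615.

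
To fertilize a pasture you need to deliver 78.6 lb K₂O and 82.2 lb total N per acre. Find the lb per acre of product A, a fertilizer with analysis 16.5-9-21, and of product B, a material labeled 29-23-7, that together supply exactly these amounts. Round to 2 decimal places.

345.29 lb product A, 86.99 lb product B

Let a = lb of product A, b = lb of product B (per acre).
K₂O: 0.21·a + 0.07·b = 78.6
N: 0.165·a + 0.29·b = 82.2
Eliminate a: (row1) − 0.21/0.165·(row2) → -0.299091·b = -26.0182, so b = 86.9909.
Back-substitute: a = (78.6 − 0.07·86.9909) / 0.21 = 345.289.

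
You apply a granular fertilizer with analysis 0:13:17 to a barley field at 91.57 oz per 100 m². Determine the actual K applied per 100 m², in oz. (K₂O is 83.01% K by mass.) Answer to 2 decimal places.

12.92 oz K per hundred sq m

K₂O per 100 m² = 91.57 × 17% = 15.5669 oz.
Elemental K = 15.5669 × 0.8301 = 12.9221 oz per 100 m².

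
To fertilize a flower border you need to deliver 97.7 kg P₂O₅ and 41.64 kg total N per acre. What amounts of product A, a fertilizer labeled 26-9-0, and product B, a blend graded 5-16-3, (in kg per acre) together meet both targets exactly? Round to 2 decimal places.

Let a = kg of product A, b = kg of product B (per acre).
P₂O₅: 0.09·a + 0.16·b = 97.7
N: 0.26·a + 0.05·b = 41.64
Eliminate b: (row1) − 0.16/0.05·(row2) → -0.742·a = -35.548, so a = 47.9084.
Then b = (41.64 − 0.26·47.9084) / 0.05 = 583.677.

47.91 kg product A, 583.68 kg product B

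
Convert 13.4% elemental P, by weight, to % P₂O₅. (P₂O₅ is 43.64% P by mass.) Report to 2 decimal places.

30.71% P₂O₅

%P₂O₅ = 13.4 / 0.4364 = 30.7058%.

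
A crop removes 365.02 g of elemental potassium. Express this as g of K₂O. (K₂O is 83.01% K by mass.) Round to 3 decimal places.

439.730 g K₂O

K₂O = 365.02 / 0.8301 = 439.7302 g.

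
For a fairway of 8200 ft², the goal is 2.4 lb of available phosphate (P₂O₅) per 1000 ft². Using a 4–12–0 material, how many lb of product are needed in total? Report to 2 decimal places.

164.00 lb

Product per 1000 ft² = 2.4 / 12% = 20 lb.
Total product = 20 × 8200 / 1000 = 164 lb.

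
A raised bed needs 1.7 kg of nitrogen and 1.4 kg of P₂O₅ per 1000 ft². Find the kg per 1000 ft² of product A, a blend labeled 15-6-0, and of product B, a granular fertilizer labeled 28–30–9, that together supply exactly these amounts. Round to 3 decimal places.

4.184 kg product A, 3.830 kg product B

Per-1000 ft² balance (a = product A, b = product B):
N: 0.15·a + 0.28·b = 1.7
P₂O₅: 0.06·a + 0.3·b = 1.4
Eliminate a: (row1) − 0.15/0.06·(row2) → -0.47·b = -1.8, so b = 3.82979.
Back-substitute: a = (1.7 − 0.28·3.82979) / 0.15 = 4.1844.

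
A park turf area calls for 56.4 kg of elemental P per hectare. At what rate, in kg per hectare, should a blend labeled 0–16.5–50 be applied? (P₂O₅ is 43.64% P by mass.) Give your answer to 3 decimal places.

As P₂O₅: 56.4 / 0.4364 = 129.239 kg per hectare.
Product per hectare = 129.239 / 16.5% = 783.2681 kg.

783.268 kg of product per hectare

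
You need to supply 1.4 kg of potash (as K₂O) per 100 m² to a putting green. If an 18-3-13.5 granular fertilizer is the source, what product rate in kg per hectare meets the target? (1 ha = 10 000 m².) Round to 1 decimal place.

Product per 100 m² = 1.4 / 13.5% = 10.3704 kg.
Convert to per hectare: 10.3704 × 100 = 1037.04 kg.

1037.0 kg of product per hectare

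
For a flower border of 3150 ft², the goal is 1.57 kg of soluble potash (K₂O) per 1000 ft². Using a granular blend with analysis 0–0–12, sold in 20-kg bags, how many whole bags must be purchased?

3 bags

Product per 1000 ft² = 1.57 / 12% = 13.0833 kg.
Total product = 13.0833 × 3150 / 1000 = 41.2125 kg.
Bags = ⌈41.2125 / 20⌉ = 3.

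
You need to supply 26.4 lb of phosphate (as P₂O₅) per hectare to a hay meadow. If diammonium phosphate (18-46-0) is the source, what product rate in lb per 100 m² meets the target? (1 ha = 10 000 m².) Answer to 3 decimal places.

Product per hectare = 26.4 / 46% = 57.3913 lb.
Convert to per 100 m²: 57.3913 × 0.01 = 0.573913 lb.

0.574 lb of product per hundred sq m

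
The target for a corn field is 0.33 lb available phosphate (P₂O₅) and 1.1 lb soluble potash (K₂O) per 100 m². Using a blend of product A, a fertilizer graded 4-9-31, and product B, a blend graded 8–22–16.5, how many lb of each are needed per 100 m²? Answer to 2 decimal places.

3.52 lb product A, 0.06 lb product B

Let a = lb of product A, b = lb of product B (per 100 m²).
P₂O₅: 0.09·a + 0.22·b = 0.33
K₂O: 0.31·a + 0.165·b = 1.1
Solving simultaneously: a = 3.51546, b = 0.0618557.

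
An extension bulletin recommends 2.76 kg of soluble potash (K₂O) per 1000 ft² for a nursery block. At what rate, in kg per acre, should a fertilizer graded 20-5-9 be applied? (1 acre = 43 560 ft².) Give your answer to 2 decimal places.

Product per 1000 ft² = 2.76 / 9% = 30.6667 kg.
Convert to per acre: 30.6667 × 43.56 = 1335.84 kg.

1335.84 kg of product per acre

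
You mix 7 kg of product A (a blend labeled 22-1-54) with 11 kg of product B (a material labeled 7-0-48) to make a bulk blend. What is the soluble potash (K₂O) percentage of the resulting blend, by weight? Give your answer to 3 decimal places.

50.333% K₂O

Total mass = 7 + 11 = 18 kg.
K₂O mass = 54%×7 + 48%×11 = 9.06 kg.
% K₂O = 9.06 / 18 = 50.3333%.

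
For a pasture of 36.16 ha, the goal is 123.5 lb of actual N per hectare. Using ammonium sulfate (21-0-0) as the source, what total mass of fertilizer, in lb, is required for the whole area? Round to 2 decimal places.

21265.52 lb

Product per hectare = 123.5 / 21% = 588.095 lb.
Total product = 588.095 × 36.16 = 21265.524 lb.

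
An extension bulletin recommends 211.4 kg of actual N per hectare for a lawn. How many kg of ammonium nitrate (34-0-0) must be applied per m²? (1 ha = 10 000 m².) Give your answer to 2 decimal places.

Product per hectare = 211.4 / 34% = 621.765 kg.
Convert to per m²: 621.765 × 0.0001 = 0.0621765 kg.

0.06 kg of product per sq m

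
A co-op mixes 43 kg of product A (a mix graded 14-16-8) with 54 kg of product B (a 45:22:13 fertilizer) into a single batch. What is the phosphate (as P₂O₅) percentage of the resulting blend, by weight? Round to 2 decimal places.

19.34% P₂O₅

Total mass = 43 + 54 = 97 kg.
P₂O₅ mass = 16%×43 + 22%×54 = 18.76 kg.
% P₂O₅ = 18.76 / 97 = 19.3402%.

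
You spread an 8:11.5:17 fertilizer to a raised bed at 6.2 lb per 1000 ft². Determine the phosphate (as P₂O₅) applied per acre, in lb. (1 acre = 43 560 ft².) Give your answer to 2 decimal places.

P₂O₅ per 1000 ft² = 6.2 × 11.5% = 0.713 lb.
Convert to per acre: 0.713 × 43.56 = 31.0583 lb.

31.06 lb P₂O₅ per acre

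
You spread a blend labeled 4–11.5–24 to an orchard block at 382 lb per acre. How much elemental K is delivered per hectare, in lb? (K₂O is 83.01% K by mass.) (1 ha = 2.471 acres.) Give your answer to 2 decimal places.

K₂O per acre = 382 × 24% = 91.68 lb.
Elemental K = 91.68 × 0.8301 = 76.1036 lb per acre.
Convert to per hectare: 76.1036 × 2.471 = 188.052 lb.

188.05 lb K per hectare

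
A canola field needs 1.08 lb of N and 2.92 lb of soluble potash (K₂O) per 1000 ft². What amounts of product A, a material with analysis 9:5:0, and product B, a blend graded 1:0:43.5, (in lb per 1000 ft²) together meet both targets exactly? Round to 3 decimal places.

Per-1000 ft² balance (a = product A, b = product B):
N: 0.09·a + 0.01·b = 1.08
K₂O: 0·a + 0.435·b = 2.92
Solving simultaneously: a = 11.2542, b = 6.71264.

11.254 lb product A, 6.713 lb product B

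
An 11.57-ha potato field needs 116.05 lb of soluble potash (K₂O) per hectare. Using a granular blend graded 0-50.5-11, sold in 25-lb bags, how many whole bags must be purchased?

Product per hectare = 116.05 / 11% = 1055 lb.
Total product = 1055 × 11.57 = 12206.4 lb.
Bags = ⌈12206.4 / 25⌉ = 489.

489 bags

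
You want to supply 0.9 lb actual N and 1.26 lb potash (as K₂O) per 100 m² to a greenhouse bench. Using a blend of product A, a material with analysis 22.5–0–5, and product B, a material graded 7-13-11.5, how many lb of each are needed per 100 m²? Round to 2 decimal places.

Per-100 m² balance (a = product A, b = product B):
N: 0.225·a + 0.07·b = 0.9
K₂O: 0.05·a + 0.115·b = 1.26
Solving simultaneously: a = 0.683799, b = 10.6592.

0.68 lb product A, 10.66 lb product B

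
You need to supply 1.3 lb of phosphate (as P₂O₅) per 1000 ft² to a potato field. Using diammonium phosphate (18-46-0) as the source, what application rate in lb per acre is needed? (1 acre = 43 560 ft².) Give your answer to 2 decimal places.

Product per 1000 ft² = 1.3 / 46% = 2.82609 lb.
Convert to per acre: 2.82609 × 43.56 = 123.104 lb.

123.10 lb of product per acre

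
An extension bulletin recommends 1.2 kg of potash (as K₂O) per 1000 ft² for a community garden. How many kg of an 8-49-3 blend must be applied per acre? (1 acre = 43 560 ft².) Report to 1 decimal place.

Product per 1000 ft² = 1.2 / 3% = 40 kg.
Convert to per acre: 40 × 43.56 = 1742.4 kg.

1742.4 kg of product per acre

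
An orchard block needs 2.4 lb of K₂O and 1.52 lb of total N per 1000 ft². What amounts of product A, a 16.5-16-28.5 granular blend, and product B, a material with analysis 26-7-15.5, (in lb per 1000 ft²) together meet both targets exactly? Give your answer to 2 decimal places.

Let a = lb of product A, b = lb of product B (per 1000 ft²).
K₂O: 0.285·a + 0.155·b = 2.4
N: 0.165·a + 0.26·b = 1.52
Eliminate a: (row1) − 0.285/0.165·(row2) → -0.294091·b = -0.225455, so b = 0.766615.
Back-substitute: a = (2.4 − 0.155·0.766615) / 0.285 = 8.00412.

8.00 lb product A, 0.77 lb product B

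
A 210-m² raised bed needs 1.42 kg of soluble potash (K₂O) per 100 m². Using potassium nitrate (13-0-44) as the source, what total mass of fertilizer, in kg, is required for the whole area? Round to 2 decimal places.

Product per 100 m² = 1.42 / 44% = 3.22727 kg.
Total product = 3.22727 × 210 / 100 = 6.77727 kg.

6.78 kg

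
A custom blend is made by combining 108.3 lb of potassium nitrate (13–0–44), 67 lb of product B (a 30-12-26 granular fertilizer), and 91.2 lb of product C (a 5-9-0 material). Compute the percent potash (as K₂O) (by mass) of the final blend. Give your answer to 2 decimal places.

24.42% K₂O

Total mass = 108.3 + 67 + 91.2 = 266.5 lb.
K₂O mass = 44%×108.3 + 26%×67 + 0%×91.2 = 65.072 lb.
% K₂O = 65.072 / 266.5 = 24.4173%.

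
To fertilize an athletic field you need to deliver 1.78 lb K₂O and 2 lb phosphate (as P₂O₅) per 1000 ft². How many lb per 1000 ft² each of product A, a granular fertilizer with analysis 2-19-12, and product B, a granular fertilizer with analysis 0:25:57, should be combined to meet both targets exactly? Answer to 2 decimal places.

8.88 lb product A, 1.25 lb product B

Let a = lb of product A, b = lb of product B (per 1000 ft²).
K₂O: 0.12·a + 0.57·b = 1.78
P₂O₅: 0.19·a + 0.25·b = 2
From row1: a = (1.78 − 0.57·b) / 0.12.
Into row2: 0.19·(1.78 − 0.57·b)/0.12 + 0.25·b = 2 → b = 1.25415, a = 8.87612.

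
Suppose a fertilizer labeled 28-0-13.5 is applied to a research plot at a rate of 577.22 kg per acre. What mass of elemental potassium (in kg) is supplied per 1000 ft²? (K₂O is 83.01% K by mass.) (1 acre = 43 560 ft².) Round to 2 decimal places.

1.48 kg K per thousand sq ft

K₂O per acre = 577.22 × 13.5% = 77.9247 kg.
Elemental K = 77.9247 × 0.8301 = 64.6853 kg per acre.
Convert to per 1000 ft²: 64.6853 × 0.0229568 = 1.48497 kg.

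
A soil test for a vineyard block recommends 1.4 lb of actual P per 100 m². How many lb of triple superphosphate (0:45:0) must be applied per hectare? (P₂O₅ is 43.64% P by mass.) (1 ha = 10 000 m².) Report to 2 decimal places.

As P₂O₅: 1.4 / 0.4364 = 3.20807 lb per 100 m².
Product per 100 m² = 3.20807 / 45% = 7.12904 lb.
Convert to per hectare: 7.12904 × 100 = 712.904 lb.

712.90 lb of product per hectare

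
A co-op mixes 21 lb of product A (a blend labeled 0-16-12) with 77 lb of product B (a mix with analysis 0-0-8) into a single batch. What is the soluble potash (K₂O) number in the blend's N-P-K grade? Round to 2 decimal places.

8.86% K₂O

Total mass = 21 + 77 = 98 lb.
K₂O mass = 12%×21 + 8%×77 = 8.68 lb.
% K₂O = 8.68 / 98 = 8.85714%.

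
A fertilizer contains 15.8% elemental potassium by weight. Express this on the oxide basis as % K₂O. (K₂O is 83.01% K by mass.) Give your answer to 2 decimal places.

%K₂O = 15.8 / 0.8301 = 19.0339%.

19.03% K₂O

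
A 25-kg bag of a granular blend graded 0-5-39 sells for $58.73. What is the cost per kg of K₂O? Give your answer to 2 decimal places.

$6.02 per kg K₂O

K₂O in bag = 25 × 39% = 9.75 kg.
Cost per kg K₂O = $58.73 / 9.75 = $6.0236.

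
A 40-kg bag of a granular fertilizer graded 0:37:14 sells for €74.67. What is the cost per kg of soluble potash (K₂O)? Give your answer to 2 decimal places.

K₂O in bag = 40 × 14% = 5.6 kg.
Cost per kg K₂O = €74.67 / 5.6 = €13.3339.

€13.33 per kg K₂O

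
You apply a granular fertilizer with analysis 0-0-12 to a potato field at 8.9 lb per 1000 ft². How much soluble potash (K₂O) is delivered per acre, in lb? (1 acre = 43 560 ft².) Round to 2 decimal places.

K₂O per 1000 ft² = 8.9 × 12% = 1.068 lb.
Convert to per acre: 1.068 × 43.56 = 46.5221 lb.

46.52 lb K₂O per acre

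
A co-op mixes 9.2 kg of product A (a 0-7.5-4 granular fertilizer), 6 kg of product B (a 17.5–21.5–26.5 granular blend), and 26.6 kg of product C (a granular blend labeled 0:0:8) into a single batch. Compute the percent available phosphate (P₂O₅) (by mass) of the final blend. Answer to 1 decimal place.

4.7% P₂O₅

Total mass = 9.2 + 6 + 26.6 = 41.8 kg.
P₂O₅ mass = 7.5%×9.2 + 21.5%×6 + 0%×26.6 = 1.98 kg.
% P₂O₅ = 1.98 / 41.8 = 4.73684%.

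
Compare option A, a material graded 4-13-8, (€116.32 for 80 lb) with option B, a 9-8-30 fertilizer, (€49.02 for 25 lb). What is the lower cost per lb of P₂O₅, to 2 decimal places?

€11.18 per lb P₂O₅ (option A)

option A: P₂O₅ per bag = 80 × 13% = 10.4 lb; cost = 116.32 / 10.4 = €11.1846/lb P₂O₅.
option B: P₂O₅ per bag = 25 × 8% = 2 lb; cost = 49.02 / 2 = €24.5100/lb P₂O₅.
option A is cheaper.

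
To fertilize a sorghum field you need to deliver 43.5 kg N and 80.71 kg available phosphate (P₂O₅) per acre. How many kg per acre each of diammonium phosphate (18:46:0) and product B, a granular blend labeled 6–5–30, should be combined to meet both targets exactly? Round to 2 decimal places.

Per-acre balance (a = diammonium phosphate, b = product B):
N: 0.18·a + 0.06·b = 43.5
P₂O₅: 0.46·a + 0.05·b = 80.71
Solving simultaneously: a = 143.419, b = 294.742.

143.42 kg diammonium phosphate, 294.74 kg product B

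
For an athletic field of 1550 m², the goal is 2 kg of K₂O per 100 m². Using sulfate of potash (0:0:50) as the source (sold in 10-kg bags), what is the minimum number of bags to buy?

Product per 100 m² = 2 / 50% = 4 kg.
Total product = 4 × 1550 / 100 = 62 kg.
Bags = ⌈62 / 10⌉ = 7.

7 bags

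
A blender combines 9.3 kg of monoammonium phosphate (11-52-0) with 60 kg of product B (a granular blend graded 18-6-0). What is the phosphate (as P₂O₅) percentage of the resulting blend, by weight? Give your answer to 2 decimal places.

12.17% P₂O₅

Total mass = 9.3 + 60 = 69.3 kg.
P₂O₅ mass = 52%×9.3 + 6%×60 = 8.436 kg.
% P₂O₅ = 8.436 / 69.3 = 12.1732%.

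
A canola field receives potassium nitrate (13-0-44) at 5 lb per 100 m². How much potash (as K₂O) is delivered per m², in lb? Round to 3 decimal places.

K₂O per 100 m² = 5 × 44% = 2.2 lb.
Convert to per m²: 2.2 × 0.01 = 0.022 lb.

0.022 lb K₂O per sq m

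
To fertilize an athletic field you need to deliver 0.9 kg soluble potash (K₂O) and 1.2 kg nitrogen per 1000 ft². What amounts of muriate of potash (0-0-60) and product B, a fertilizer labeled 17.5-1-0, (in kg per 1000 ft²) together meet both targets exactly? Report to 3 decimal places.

1.500 kg muriate of potash, 6.857 kg product B

Let a = kg of muriate of potash, b = kg of product B (per 1000 ft²).
K₂O: 0.6·a + 0·b = 0.9
N: 0·a + 0.175·b = 1.2
Solving simultaneously: a = 1.5, b = 6.85714.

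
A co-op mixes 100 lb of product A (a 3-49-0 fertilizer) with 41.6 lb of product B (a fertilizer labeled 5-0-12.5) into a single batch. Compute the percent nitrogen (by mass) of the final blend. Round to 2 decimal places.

3.59% N

Total mass = 100 + 41.6 = 141.6 lb.
N mass = 3%×100 + 5%×41.6 = 5.08 lb.
% N = 5.08 / 141.6 = 3.58757%.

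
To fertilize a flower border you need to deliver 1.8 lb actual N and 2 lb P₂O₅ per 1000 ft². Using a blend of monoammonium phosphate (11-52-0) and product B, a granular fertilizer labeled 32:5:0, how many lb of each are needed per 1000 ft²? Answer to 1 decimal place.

Let a = lb of monoammonium phosphate, b = lb of product B (per 1000 ft²).
N: 0.11·a + 0.32·b = 1.8
P₂O₅: 0.52·a + 0.05·b = 2
Eliminate b: (row1) − 0.32/0.05·(row2) → -3.218·a = -11, so a = 3.41827.
Then b = (2 − 0.52·3.41827) / 0.05 = 4.44997.

3.4 lb monoammonium phosphate, 4.4 lb product B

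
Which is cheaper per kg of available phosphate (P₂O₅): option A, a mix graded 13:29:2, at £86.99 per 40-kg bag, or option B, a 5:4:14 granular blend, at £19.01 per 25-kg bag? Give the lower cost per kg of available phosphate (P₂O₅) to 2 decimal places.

£7.50 per kg P₂O₅ (option A)

option A: P₂O₅ per bag = 40 × 29% = 11.6 kg; cost = 86.99 / 11.6 = £7.4991/kg P₂O₅.
option B: P₂O₅ per bag = 25 × 4% = 1 kg; cost = 19.01 / 1 = £19.0100/kg P₂O₅.
option A is cheaper.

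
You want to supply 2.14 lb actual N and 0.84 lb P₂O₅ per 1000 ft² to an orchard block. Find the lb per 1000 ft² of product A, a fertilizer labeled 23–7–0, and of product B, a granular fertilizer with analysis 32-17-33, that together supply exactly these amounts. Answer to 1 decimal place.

5.7 lb product A, 2.6 lb product B

Let a = lb of product A, b = lb of product B (per 1000 ft²).
N: 0.23·a + 0.32·b = 2.14
P₂O₅: 0.07·a + 0.17·b = 0.84
Solving simultaneously: a = 5.68862, b = 2.5988.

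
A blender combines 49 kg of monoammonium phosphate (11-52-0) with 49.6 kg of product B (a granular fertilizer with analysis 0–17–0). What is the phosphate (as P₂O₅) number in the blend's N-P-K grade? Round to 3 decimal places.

Total mass = 49 + 49.6 = 98.6 kg.
P₂O₅ mass = 52%×49 + 17%×49.6 = 33.912 kg.
% P₂O₅ = 33.912 / 98.6 = 34.3935%.

34.394% P₂O₅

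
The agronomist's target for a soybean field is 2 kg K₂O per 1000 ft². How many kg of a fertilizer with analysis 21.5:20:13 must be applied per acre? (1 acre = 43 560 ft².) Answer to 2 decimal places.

670.15 kg of product per acre

Product per 1000 ft² = 2 / 13% = 15.3846 kg.
Convert to per acre: 15.3846 × 43.56 = 670.154 kg.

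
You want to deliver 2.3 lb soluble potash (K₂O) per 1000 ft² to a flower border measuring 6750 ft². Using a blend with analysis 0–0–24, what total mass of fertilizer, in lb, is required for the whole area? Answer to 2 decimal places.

Product per 1000 ft² = 2.3 / 24% = 9.58333 lb.
Total product = 9.58333 × 6750 / 1000 = 64.6875 lb.

64.69 lb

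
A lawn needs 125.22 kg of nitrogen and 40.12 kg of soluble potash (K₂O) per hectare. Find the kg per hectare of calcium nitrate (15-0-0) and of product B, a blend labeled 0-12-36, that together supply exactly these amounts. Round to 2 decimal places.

With a, b = kg per hectare of calcium nitrate and product B:
N: 0.15·a + 0·b = 125.22
K₂O: 0·a + 0.36·b = 40.12
Solving simultaneously: a = 834.8, b = 111.444.

834.80 kg calcium nitrate, 111.44 kg product B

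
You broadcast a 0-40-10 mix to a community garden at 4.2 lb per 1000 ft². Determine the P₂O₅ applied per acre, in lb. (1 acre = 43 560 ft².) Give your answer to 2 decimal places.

P₂O₅ per 1000 ft² = 4.2 × 40% = 1.68 lb.
Convert to per acre: 1.68 × 43.56 = 73.1808 lb.

73.18 lb P₂O₅ per acre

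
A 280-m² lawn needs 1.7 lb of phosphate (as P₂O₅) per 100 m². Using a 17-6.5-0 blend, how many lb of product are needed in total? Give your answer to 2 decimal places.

73.23 lb

Product per 100 m² = 1.7 / 6.5% = 26.1538 lb.
Total product = 26.1538 × 280 / 100 = 73.2308 lb.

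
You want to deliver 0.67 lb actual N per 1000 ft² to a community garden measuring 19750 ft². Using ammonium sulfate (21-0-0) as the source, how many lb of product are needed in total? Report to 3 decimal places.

Product per 1000 ft² = 0.67 / 21% = 3.19048 lb.
Total product = 3.19048 × 19750 / 1000 = 63.0119 lb.

63.012 lb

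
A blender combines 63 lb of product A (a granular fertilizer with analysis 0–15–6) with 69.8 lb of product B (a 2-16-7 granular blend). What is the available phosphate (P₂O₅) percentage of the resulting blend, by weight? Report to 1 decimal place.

Total mass = 63 + 69.8 = 132.8 lb.
P₂O₅ mass = 15%×63 + 16%×69.8 = 20.618 lb.
% P₂O₅ = 20.618 / 132.8 = 15.5256%.

15.5% P₂O₅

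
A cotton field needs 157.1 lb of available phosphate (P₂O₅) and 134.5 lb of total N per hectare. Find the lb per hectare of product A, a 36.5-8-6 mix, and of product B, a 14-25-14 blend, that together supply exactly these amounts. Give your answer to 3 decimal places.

Let a = lb of product A, b = lb of product B (per hectare).
P₂O₅: 0.08·a + 0.25·b = 157.1
N: 0.365·a + 0.14·b = 134.5
From row1: a = (157.1 − 0.25·b) / 0.08.
Into row2: 0.365·(157.1 − 0.25·b)/0.08 + 0.14·b = 134.5 → b = 581.9051, a = 145.2967.

145.297 lb product A, 581.905 lb product B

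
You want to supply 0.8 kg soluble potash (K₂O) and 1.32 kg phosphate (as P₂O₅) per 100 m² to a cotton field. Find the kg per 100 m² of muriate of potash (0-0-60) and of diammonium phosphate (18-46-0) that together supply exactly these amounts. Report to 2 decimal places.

Per-100 m² balance (a = muriate of potash, b = diammonium phosphate):
K₂O: 0.6·a + 0·b = 0.8
P₂O₅: 0·a + 0.46·b = 1.32
Solving simultaneously: a = 1.33333, b = 2.86957.

1.33 kg muriate of potash, 2.87 kg diammonium phosphate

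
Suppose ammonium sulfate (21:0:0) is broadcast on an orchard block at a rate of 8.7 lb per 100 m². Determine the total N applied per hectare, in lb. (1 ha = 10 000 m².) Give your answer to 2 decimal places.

182.70 lb N per hectare

nitrogen per 100 m² = 8.7 × 21% = 1.827 lb.
Convert to per hectare: 1.827 × 100 = 182.7 lb.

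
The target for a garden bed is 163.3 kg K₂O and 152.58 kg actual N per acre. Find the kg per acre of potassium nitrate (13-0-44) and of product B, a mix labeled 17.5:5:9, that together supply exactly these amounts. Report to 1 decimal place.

With a, b = kg per acre of potassium nitrate and product B:
K₂O: 0.44·a + 0.09·b = 163.3
N: 0.13·a + 0.175·b = 152.58
Solving simultaneously: a = 227.34, b = 703.005.

227.3 kg potassium nitrate, 703.0 kg product B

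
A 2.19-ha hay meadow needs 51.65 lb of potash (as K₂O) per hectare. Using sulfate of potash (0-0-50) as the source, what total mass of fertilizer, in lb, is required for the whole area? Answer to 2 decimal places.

Product per hectare = 51.65 / 50% = 103.3 lb.
Total product = 103.3 × 2.19 = 226.227 lb.

226.23 lb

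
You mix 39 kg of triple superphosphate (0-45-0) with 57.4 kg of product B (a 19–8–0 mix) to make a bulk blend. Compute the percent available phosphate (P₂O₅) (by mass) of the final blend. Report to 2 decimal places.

Total mass = 39 + 57.4 = 96.4 kg.
P₂O₅ mass = 45%×39 + 8%×57.4 = 22.142 kg.
% P₂O₅ = 22.142 / 96.4 = 22.9689%.

22.97% P₂O₅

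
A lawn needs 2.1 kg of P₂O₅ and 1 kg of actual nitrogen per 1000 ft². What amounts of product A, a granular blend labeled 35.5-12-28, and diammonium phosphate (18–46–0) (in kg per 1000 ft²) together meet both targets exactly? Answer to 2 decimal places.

0.58 kg product A, 4.41 kg diammonium phosphate

Per-1000 ft² balance (a = product A, b = diammonium phosphate):
P₂O₅: 0.12·a + 0.46·b = 2.1
N: 0.355·a + 0.18·b = 1
Eliminate b: (row1) − 0.46/0.18·(row2) → -0.787222·a = -0.455556, so a = 0.578687.
Then b = (1 − 0.355·0.578687) / 0.18 = 4.41426.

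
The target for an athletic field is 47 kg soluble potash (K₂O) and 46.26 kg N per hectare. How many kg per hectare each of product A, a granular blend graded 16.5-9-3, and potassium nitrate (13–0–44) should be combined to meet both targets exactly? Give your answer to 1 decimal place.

207.3 kg product A, 92.7 kg potassium nitrate

Per-hectare balance (a = product A, b = potassium nitrate):
K₂O: 0.03·a + 0.44·b = 47
N: 0.165·a + 0.13·b = 46.26
Eliminate b: (row1) − 0.44/0.13·(row2) → -0.528462·a = -109.572, so a = 207.342.
Then b = (46.26 − 0.165·207.342) / 0.13 = 92.6812.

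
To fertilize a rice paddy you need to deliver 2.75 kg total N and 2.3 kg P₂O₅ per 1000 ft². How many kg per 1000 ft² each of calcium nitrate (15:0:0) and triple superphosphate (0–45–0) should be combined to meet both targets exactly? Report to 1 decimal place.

Per-1000 ft² balance (a = calcium nitrate, b = triple superphosphate):
N: 0.15·a + 0·b = 2.75
P₂O₅: 0·a + 0.45·b = 2.3
Solving simultaneously: a = 18.3333, b = 5.11111.

18.3 kg calcium nitrate, 5.1 kg triple superphosphate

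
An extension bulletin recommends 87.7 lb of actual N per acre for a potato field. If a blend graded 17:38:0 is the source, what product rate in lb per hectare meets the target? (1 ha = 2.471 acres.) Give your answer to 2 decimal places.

Product per acre = 87.7 / 17% = 515.882 lb.
Convert to per hectare: 515.882 × 2.471 = 1274.745 lb.

1274.75 lb of product per hectare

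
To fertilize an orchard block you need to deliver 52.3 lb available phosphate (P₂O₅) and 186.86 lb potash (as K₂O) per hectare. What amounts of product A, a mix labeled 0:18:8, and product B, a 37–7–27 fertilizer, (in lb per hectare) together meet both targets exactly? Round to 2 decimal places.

24.20 lb product A, 684.90 lb product B

Let a = lb of product A, b = lb of product B (per hectare).
P₂O₅: 0.18·a + 0.07·b = 52.3
K₂O: 0.08·a + 0.27·b = 186.86
Eliminate b: (row1) − 0.07/0.27·(row2) → 0.159259·a = 3.85481, so a = 24.2047.
Then b = (186.86 − 0.08·24.2047) / 0.27 = 684.902.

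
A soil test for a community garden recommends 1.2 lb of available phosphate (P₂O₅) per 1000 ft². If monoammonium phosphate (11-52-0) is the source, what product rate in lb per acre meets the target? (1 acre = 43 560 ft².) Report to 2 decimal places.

100.52 lb of product per acre

Product per 1000 ft² = 1.2 / 52% = 2.30769 lb.
Convert to per acre: 2.30769 × 43.56 = 100.523 lb.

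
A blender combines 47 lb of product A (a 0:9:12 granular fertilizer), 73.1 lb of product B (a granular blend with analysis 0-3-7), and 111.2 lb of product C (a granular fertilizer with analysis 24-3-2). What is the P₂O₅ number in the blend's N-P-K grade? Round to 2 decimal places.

4.22% P₂O₅

Total mass = 47 + 73.1 + 111.2 = 231.3 lb.
P₂O₅ mass = 9%×47 + 3%×73.1 + 3%×111.2 = 9.759 lb.
% P₂O₅ = 9.759 / 231.3 = 4.2192%.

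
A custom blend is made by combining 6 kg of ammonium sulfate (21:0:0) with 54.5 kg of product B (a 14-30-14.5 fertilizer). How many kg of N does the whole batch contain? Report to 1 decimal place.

N mass = 21%×6 + 14%×54.5 = 8.89 kg.

8.9 kg N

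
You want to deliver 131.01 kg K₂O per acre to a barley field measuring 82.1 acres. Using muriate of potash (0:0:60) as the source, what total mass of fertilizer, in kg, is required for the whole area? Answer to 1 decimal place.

17926.5 kg

Product per acre = 131.01 / 60% = 218.35 kg.
Total product = 218.35 × 82.1 = 17926.53 kg.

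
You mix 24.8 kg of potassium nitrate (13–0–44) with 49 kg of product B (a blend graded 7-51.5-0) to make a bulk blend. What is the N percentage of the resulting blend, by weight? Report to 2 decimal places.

Total mass = 24.8 + 49 = 73.8 kg.
N mass = 13%×24.8 + 7%×49 = 6.654 kg.
% N = 6.654 / 73.8 = 9.01626%.

9.02% N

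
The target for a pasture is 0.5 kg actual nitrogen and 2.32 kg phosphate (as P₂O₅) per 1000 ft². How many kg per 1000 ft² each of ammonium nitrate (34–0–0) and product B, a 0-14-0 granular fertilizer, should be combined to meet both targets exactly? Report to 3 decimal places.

Per-1000 ft² balance (a = ammonium nitrate, b = product B):
N: 0.34·a + 0·b = 0.5
P₂O₅: 0·a + 0.14·b = 2.32
Solving simultaneously: a = 1.47059, b = 16.5714.

1.471 kg ammonium nitrate, 16.571 kg product B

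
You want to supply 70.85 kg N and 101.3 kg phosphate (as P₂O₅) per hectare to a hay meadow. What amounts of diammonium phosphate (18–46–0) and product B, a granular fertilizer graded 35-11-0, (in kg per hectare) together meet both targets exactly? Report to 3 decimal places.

With a, b = kg per hectare of diammonium phosphate and product B:
N: 0.18·a + 0.35·b = 70.85
P₂O₅: 0.46·a + 0.11·b = 101.3
From row1: a = (70.85 − 0.35·b) / 0.18.
Into row2: 0.46·(70.85 − 0.35·b)/0.18 + 0.11·b = 101.3 → b = 101.67847, a = 195.90297.

195.903 kg diammonium phosphate, 101.678 kg product B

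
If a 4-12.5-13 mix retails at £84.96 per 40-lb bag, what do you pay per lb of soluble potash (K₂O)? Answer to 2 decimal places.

£16.34 per lb K₂O

K₂O in bag = 40 × 13% = 5.2 lb.
Cost per lb K₂O = £84.96 / 5.2 = £16.3385.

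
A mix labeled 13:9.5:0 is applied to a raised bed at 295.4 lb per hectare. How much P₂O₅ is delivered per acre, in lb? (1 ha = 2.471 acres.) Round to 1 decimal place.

P₂O₅ per hectare = 295.4 × 9.5% = 28.063 lb.
Convert to per acre: 28.063 × 0.404694 = 11.3569 lb.

11.4 lb P₂O₅ per acre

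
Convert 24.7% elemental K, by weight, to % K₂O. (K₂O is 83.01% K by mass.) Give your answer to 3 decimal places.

29.755% K₂O

%K₂O = 24.7 / 0.8301 = 29.75545%.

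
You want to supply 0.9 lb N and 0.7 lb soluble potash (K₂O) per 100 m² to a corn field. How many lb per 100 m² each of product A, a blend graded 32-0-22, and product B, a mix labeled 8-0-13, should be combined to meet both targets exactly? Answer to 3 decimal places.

2.542 lb product A, 1.083 lb product B

Let a = lb of product A, b = lb of product B (per 100 m²).
N: 0.32·a + 0.08·b = 0.9
K₂O: 0.22·a + 0.13·b = 0.7
Solving simultaneously: a = 2.54167, b = 1.08333.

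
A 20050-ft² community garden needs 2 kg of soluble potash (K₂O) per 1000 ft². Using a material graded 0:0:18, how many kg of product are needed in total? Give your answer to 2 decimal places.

Product per 1000 ft² = 2 / 18% = 11.1111 kg.
Total product = 11.1111 × 20050 / 1000 = 222.778 kg.

222.78 kg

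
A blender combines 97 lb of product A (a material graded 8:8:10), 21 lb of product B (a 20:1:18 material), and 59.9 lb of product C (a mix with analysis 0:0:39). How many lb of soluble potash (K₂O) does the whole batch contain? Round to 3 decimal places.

K₂O mass = 10%×97 + 18%×21 + 39%×59.9 = 36.841 lb.

36.841 lb K₂O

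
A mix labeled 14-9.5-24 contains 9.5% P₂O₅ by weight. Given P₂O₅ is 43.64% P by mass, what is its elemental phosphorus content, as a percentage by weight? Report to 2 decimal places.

4.15% P

%P = 9.5 × 0.4364 = 4.1458%.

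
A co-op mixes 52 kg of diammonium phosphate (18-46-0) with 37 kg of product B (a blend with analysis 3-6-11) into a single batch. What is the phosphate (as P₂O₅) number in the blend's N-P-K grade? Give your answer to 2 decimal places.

Total mass = 52 + 37 = 89 kg.
P₂O₅ mass = 46%×52 + 6%×37 = 26.14 kg.
% P₂O₅ = 26.14 / 89 = 29.3708%.

29.37% P₂O₅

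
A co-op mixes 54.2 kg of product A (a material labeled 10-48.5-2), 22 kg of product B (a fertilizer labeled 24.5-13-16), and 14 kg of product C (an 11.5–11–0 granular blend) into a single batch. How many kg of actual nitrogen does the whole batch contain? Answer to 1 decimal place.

12.4 kg N

N mass = 10%×54.2 + 24.5%×22 + 11.5%×14 = 12.42 kg.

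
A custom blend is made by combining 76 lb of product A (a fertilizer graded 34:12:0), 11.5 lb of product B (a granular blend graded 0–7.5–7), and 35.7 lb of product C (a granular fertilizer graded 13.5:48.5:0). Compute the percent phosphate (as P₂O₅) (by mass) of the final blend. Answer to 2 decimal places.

Total mass = 76 + 11.5 + 35.7 = 123.2 lb.
P₂O₅ mass = 12%×76 + 7.5%×11.5 + 48.5%×35.7 = 27.297 lb.
% P₂O₅ = 27.297 / 123.2 = 22.1567%.

22.16% P₂O₅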